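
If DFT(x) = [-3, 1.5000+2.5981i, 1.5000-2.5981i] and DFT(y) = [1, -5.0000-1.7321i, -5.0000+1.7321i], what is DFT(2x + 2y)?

By linearity: DFT(2x + 2y) = 2·DFT(x) + 2·DFT(y)
= 2·[-3, 1.5000+2.5981i, 1.5000-2.5981i] + 2·[1, -5.0000-1.7321i, -5.0000+1.7321i]

Computing element-wise:
Z[0] = 2·(-3) + 2·(1) = -4
Z[1] = 2·(1.5000+2.5981i) + 2·(-5.0000-1.7321i) = -7.0000+1.7320i
Z[2] = 2·(1.5000-2.5981i) + 2·(-5.0000+1.7321i) = -7.0000-1.7320i

DFT(2x + 2y) = 2·X + 2·Y = [-4, -7.0000+1.7320i, -7.0000-1.7320i]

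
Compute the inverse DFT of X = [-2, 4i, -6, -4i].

x[n] = (1/4) Σ(k=0 to 3) X[k] · e^(2πikn/4)

Computing each x[n]:
x[0] = -2
x[1] = -1
x[2] = -2
x[3] = 3

x = [-2, -1, -2, 3]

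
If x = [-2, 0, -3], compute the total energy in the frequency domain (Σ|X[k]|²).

Parseval: Σ|x[n]|² = (1/N)Σ|X[k]|², so Σ|X[k]|² = N·Σ|x[n]|² = 3·13.0000

Σ|X[k]|² = N·Σ|x[n]|² = 3·13.0000 = 39.0000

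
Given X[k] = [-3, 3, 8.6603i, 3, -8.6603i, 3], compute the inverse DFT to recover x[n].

x[n] = (1/6) Σ(k=0 to 5) X[k] · e^(2πikn/6)

Computing each x[n]:
x[0] = 1
x[1] = -3
x[2] = 2
x[3] = -2
x[4] = -3
x[5] = 2

x = [1, -3, 2, -2, -3, 2]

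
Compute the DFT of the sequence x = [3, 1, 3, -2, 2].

X[k] = Σ(n=0 to 4) x[n] · ω_5^(nk)
where ω_5 = e^(-2πi/5)

Computing each X[k]:
X[0] = 7
X[1] = 3.1180-1.9879i
X[2] = 0.8820+5.3431i
X[3] = 0.8820-5.3431i
X[4] = 3.1180+1.9879i

X = [7, 3.1180-1.9879i, 0.8820+5.3431i, 0.8820-5.3431i, 3.1180+1.9879i]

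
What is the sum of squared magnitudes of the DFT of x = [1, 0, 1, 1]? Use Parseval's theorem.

Parseval: Σ|x[n]|² = (1/N)Σ|X[k]|², so Σ|X[k]|² = N·Σ|x[n]|² = 4·3.0000

Σ|X[k]|² = N·Σ|x[n]|² = 4·3.0000 = 12.0000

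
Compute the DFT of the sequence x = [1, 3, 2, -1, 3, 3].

X[k] = Σ(n=0 to 5) x[n] · ω_6^(nk)
where ω_6 = e^(-2πi/6)

Computing each X[k]:
X[0] = 11
X[1] = 2.5000+0.8660i
X[2] = -5.5000-0.8660i
X[3] = 1
X[4] = -5.5000+0.8660i
X[5] = 2.5000-0.8660i

X = [11, 2.5000+0.8660i, -5.5000-0.8660i, 1, -5.5000+0.8660i, 2.5000-0.8660i]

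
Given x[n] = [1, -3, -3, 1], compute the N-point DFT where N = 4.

X[k] = Σ(n=0 to 3) x[n] · ω_4^(nk)
where ω_4 = e^(-2πi/4)

Computing each X[k]:
X[0] = -4
X[1] = 4+4i
X[2] = 0
X[3] = 4-4i

X = [-4, 4+4i, 0, 4-4i]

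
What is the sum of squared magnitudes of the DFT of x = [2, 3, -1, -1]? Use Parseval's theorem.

Parseval: Σ|x[n]|² = (1/N)Σ|X[k]|², so Σ|X[k]|² = N·Σ|x[n]|² = 4·15.0000

Σ|X[k]|² = N·Σ|x[n]|² = 4·15.0000 = 60.0000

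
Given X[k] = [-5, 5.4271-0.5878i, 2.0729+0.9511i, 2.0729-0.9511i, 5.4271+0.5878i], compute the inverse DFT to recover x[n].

x[n] = (1/5) Σ(k=0 to 4) X[k] · e^(2πikn/5)

Computing each x[n]:
x[0] = 2
x[1] = -1
x[2] = -2
x[3] = -3
x[4] = -1

x = [2, -1, -2, -3, -1]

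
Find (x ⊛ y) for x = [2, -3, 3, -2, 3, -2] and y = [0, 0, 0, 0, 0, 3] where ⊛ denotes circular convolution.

(x ⊛ y)[n] = Σ(m=0 to 5) x[m] · y[(n-m) mod 6]

Computing each output sample:
(x ⊛ y)[0] = -9
(x ⊛ y)[1] = 9
(x ⊛ y)[2] = -6
(x ⊛ y)[3] = 9
(x ⊛ y)[4] = -6
(x ⊛ y)[5] = 6

x ⊛ y = [-9, 9, -6, 9, -6, 6]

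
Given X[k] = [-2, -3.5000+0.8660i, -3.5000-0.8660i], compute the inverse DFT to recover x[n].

x[n] = (1/3) Σ(k=0 to 2) X[k] · e^(2πikn/3)

Computing each x[n]:
x[0] = -3
x[1] = 0
x[2] = 1

x = [-3, 0, 1]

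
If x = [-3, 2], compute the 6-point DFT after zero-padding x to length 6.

Original 2-point DFT: [-1, -5]
Zero-padded 6-point DFT provides frequency interpolation.

DFT_6([x, 0, ...]) = [-1, -2.0000-1.7321i, -4.0000-1.7321i, -5, -4.0000+1.7321i, -2.0000+1.7321i]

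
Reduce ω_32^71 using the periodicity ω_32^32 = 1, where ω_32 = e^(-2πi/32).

Since ω_32^32 = 1, powers reduce modulo 32.
71 mod 32 = 7
So ω_32^71 = ω_32^7 = e^(-2πi·7/32)

ω_32^71 = ω_32^7 = 0.1951-0.9808i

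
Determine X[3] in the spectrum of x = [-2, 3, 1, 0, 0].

X[3] = Σ(n=0 to 4) x[n] · ω_5^(3n) where ω_5 = e^(-2πi/5)
= (-2)·ω_5^0 + (3)·ω_5^3 + (1)·ω_5^6 + (0)·ω_5^9 + (0)·ω_5^12

X[3] = -4.1180+0.8123i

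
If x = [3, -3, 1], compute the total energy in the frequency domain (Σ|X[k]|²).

Parseval: Σ|x[n]|² = (1/N)Σ|X[k]|², so Σ|X[k]|² = N·Σ|x[n]|² = 3·19.0000

Σ|X[k]|² = N·Σ|x[n]|² = 3·19.0000 = 57.0000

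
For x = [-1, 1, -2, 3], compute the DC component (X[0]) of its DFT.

X[0] = Σ(n=0 to 3) x[n] · ω_4^0 = Σ x[n]
= (-1) + (1) + (-2) + (3)

X[0] = 1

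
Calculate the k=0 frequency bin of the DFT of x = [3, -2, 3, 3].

X[0] = Σ(n=0 to 3) x[n] · ω_4^0 = Σ x[n]
= (3) + (-2) + (3) + (3)

X[0] = 7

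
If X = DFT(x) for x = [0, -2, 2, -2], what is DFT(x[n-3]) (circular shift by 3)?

Time shift by 3: X_shifted[k] = ω_4^(3k) · X[k]
Shifted x = [-2, 2, -2, 0]

DFT(x[n-3]) = [-2, -2i, -6, 2i]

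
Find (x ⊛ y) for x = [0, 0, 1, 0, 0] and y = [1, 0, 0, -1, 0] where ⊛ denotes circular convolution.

(x ⊛ y)[n] = Σ(m=0 to 4) x[m] · y[(n-m) mod 5]

Computing each output sample:
(x ⊛ y)[0] = -1
(x ⊛ y)[1] = 0
(x ⊛ y)[2] = 1
(x ⊛ y)[3] = 0
(x ⊛ y)[4] = 0

x ⊛ y = [-1, 0, 1, 0, 0]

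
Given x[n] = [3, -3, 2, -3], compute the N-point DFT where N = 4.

X[k] = Σ(n=0 to 3) x[n] · ω_4^(nk)
where ω_4 = e^(-2πi/4)

Computing each X[k]:
X[0] = -1
X[1] = 1
X[2] = 11
X[3] = 1

X = [-1, 1, 11, 1]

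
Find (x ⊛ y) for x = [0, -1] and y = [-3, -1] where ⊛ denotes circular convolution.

(x ⊛ y)[n] = Σ(m=0 to 1) x[m] · y[(n-m) mod 2]

Computing each output sample:
(x ⊛ y)[0] = 1
(x ⊛ y)[1] = 3

x ⊛ y = [1, 3]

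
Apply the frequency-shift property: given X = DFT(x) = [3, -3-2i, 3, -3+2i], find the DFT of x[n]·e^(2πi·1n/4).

Modulation property: DFT(ω_4^(-1n)·x[n]) = X[(k-1) mod 4], so circularly shift X by 1 positions.

X[k-1] = [-3+2i, 3, -3-2i, 3]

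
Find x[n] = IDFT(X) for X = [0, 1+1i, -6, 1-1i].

x[n] = (1/4) Σ(k=0 to 3) X[k] · e^(2πikn/4)

Computing each x[n]:
x[0] = -1
x[1] = 1
x[2] = -2
x[3] = 2

x = [-1, 1, -2, 2]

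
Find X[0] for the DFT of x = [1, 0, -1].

X[0] = Σ(n=0 to 2) x[n] · ω_3^0 = Σ x[n]
= (1) + (0) + (-1)

X[0] = 0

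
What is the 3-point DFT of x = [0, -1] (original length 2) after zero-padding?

Original 2-point DFT: [-1, 1]
Zero-padded 3-point DFT provides frequency interpolation.

DFT_3([x, 0, ...]) = [-1, 0.5000+0.8660i, 0.5000-0.8660i]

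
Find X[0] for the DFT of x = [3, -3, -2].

X[0] = Σ(n=0 to 2) x[n] · ω_3^0 = Σ x[n]
= (3) + (-3) + (-2)

X[0] = -2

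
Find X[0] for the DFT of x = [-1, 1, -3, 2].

X[0] = Σ(n=0 to 3) x[n] · ω_4^0 = Σ x[n]
= (-1) + (1) + (-3) + (2)

X[0] = -1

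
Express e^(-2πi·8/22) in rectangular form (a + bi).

ω_22^8 = e^(-2πi·8/22)
= cos(-2π·8/22) + i·sin(-2π·8/22)
= cos(-16π/22) + i·sin(-16π/22)

ω_22^8 = cos(-16π/22) + i·sin(-16π/22) = -0.6549-0.7557i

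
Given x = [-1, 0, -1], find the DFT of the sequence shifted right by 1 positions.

Time shift by 1: X_shifted[k] = ω_3^(1k) · X[k]
Shifted x = [-1, -1, 0]

DFT(x[n-1]) = [-2, -0.5000+0.8660i, -0.5000-0.8660i]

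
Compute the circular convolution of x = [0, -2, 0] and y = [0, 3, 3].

(x ⊛ y)[n] = Σ(m=0 to 2) x[m] · y[(n-m) mod 3]

Computing each output sample:
(x ⊛ y)[0] = -6
(x ⊛ y)[1] = 0
(x ⊛ y)[2] = -6

x ⊛ y = [-6, 0, -6]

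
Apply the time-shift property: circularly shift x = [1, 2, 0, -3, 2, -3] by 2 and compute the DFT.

Time shift by 2: X_shifted[k] = ω_6^(2k) · X[k]
Shifted x = [2, -3, 1, 2, 0, -3]

DFT(x[n-2]) = [-1, -3.5000-0.8660i, 6.5000+0.8660i, 7, 6.5000-0.8660i, -3.5000+0.8660i]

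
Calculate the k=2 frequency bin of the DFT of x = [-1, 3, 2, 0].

X[2] = Σ(n=0 to 3) x[n] · ω_4^(2n) where ω_4 = e^(-2πi/4)
= (-1)·ω_4^0 + (3)·ω_4^2 + (2)·ω_4^4 + (0)·ω_4^6

X[2] = -2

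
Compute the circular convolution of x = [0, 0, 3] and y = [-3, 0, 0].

(x ⊛ y)[n] = Σ(m=0 to 2) x[m] · y[(n-m) mod 3]

Computing each output sample:
(x ⊛ y)[0] = 0
(x ⊛ y)[1] = 0
(x ⊛ y)[2] = -9

x ⊛ y = [0, 0, -9]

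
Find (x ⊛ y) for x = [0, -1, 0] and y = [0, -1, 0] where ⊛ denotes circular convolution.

(x ⊛ y)[n] = Σ(m=0 to 2) x[m] · y[(n-m) mod 3]

Computing each output sample:
(x ⊛ y)[0] = 0
(x ⊛ y)[1] = 0
(x ⊛ y)[2] = 1

x ⊛ y = [0, 0, 1]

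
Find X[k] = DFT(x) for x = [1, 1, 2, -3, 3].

X[k] = Σ(n=0 to 4) x[n] · ω_5^(nk)
where ω_5 = e^(-2πi/5)

Computing each X[k]:
X[0] = 4
X[1] = 3.0451-1.0368i
X[2] = -2.5451+5.9309i
X[3] = -2.5451-5.9309i
X[4] = 3.0451+1.0368i

X = [4, 3.0451-1.0368i, -2.5451+5.9309i, -2.5451-5.9309i, 3.0451+1.0368i]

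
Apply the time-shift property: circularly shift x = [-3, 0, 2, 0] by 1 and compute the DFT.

Time shift by 1: X_shifted[k] = ω_4^(1k) · X[k]
Shifted x = [0, -3, 0, 2]

DFT(x[n-1]) = [-1, 5i, 1, -5i]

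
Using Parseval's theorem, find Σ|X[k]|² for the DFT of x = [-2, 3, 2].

Parseval: Σ|x[n]|² = (1/N)Σ|X[k]|², so Σ|X[k]|² = N·Σ|x[n]|² = 3·17.0000

Σ|X[k]|² = N·Σ|x[n]|² = 3·17.0000 = 51.0000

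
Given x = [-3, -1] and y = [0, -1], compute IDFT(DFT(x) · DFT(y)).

(x ⊛ y)[n] = Σ(m=0 to 1) x[m] · y[(n-m) mod 2]

Computing each output sample:
(x ⊛ y)[0] = 1
(x ⊛ y)[1] = 3

x ⊛ y = [1, 3]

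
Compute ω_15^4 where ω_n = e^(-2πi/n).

ω_15^4 = e^(-2πi·4/15)
= cos(-2π·4/15) + i·sin(-2π·4/15)
= cos(-8π/15) + i·sin(-8π/15)

ω_15^4 = cos(-8π/15) + i·sin(-8π/15) = -0.1045-0.9945i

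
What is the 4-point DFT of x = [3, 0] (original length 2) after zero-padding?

Original 2-point DFT: [3, 3]
Zero-padded 4-point DFT provides frequency interpolation.

DFT_4([x, 0, ...]) = [3, 3, 3, 3]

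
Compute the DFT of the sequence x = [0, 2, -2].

X[k] = Σ(n=0 to 2) x[n] · ω_3^(nk)
where ω_3 = e^(-2πi/3)

Computing each X[k]:
X[0] = 0
X[1] = -3.4641i
X[2] = 3.4641i

X = [0, -3.4641i, 3.4641i]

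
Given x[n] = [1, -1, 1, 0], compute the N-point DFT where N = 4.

X[k] = Σ(n=0 to 3) x[n] · ω_4^(nk)
where ω_4 = e^(-2πi/4)

Computing each X[k]:
X[0] = 1
X[1] = 1i
X[2] = 3
X[3] = -1i

X = [1, 1i, 3, -1i]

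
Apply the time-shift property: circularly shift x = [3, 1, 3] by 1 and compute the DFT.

Time shift by 1: X_shifted[k] = ω_3^(1k) · X[k]
Shifted x = [3, 3, 1]

DFT(x[n-1]) = [7, 1.0000-1.7321i, 1.0000+1.7321i]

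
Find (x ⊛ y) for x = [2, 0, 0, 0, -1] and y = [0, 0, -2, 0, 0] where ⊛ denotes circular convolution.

(x ⊛ y)[n] = Σ(m=0 to 4) x[m] · y[(n-m) mod 5]

Computing each output sample:
(x ⊛ y)[0] = 0
(x ⊛ y)[1] = 2
(x ⊛ y)[2] = -4
(x ⊛ y)[3] = 0
(x ⊛ y)[4] = 0

x ⊛ y = [0, 2, -4, 0, 0]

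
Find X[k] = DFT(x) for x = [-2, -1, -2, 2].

X[k] = Σ(n=0 to 3) x[n] · ω_4^(nk)
where ω_4 = e^(-2πi/4)

Computing each X[k]:
X[0] = -3
X[1] = 3i
X[2] = -5
X[3] = -3i

X = [-3, 3i, -5, -3i]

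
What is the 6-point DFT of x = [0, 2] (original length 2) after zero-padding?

Original 2-point DFT: [2, -2]
Zero-padded 6-point DFT provides frequency interpolation.

DFT_6([x, 0, ...]) = [2, 1.0000-1.7321i, -1.0000-1.7321i, -2, -1.0000+1.7321i, 1.0000+1.7321i]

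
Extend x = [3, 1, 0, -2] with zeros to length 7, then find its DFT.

Original 4-point DFT: [2, 3-3i, 4, 3+3i]
Zero-padded 7-point DFT provides frequency interpolation.

DFT_7([x, 0, ...]) = [2, 5.4254+0.0859i, 1.5305-2.5386i, 2.5441+1.5160i, 2.5441-1.5160i, 1.5305+2.5386i, 5.4254-0.0859i]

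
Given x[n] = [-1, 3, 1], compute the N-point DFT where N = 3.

X[k] = Σ(n=0 to 2) x[n] · ω_3^(nk)
where ω_3 = e^(-2πi/3)

Computing each X[k]:
X[0] = 3
X[1] = -3.0000-1.7321i
X[2] = -3.0000+1.7321i

X = [3, -3.0000-1.7321i, -3.0000+1.7321i]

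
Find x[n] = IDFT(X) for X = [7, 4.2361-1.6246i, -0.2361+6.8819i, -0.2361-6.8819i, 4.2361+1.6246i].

x[n] = (1/5) Σ(k=0 to 4) X[k] · e^(2πikn/5)

Computing each x[n]:
x[0] = 3
x[1] = 1
x[2] = 3
x[3] = -3
x[4] = 3

x = [3, 1, 3, -3, 3]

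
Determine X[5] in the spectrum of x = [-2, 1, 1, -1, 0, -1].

X[5] = Σ(n=0 to 5) x[n] · ω_6^(5n) where ω_6 = e^(-2πi/6)
= (-2)·ω_6^0 + (1)·ω_6^5 + (1)·ω_6^10 + (-1)·ω_6^15 + (0)·ω_6^20 + (-1)·ω_6^25

X[5] = -1.5000+2.5981i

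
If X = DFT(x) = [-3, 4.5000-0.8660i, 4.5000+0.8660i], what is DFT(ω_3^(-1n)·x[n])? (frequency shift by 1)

Modulation property: DFT(ω_3^(-1n)·x[n]) = X[(k-1) mod 3], so circularly shift X by 1 positions.

X[k-1] = [4.5000+0.8660i, -3, 4.5000-0.8660i]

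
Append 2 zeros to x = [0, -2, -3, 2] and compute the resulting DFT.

Original 4-point DFT: [-3, 3+4i, -3, 3-4i]
Zero-padded 6-point DFT provides frequency interpolation.

DFT_6([x, 0, ...]) = [-3, -1.5000+4.3301i, 4.5000-0.8660i, -3, 4.5000+0.8660i, -1.5000-4.3301i]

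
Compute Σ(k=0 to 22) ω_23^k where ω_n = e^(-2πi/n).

Sum of all nth roots of unity equals 0 for n > 1 (geometric series with r ≠ 1).

0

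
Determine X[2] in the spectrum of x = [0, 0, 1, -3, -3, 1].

X[2] = Σ(n=0 to 5) x[n] · ω_6^(2n) where ω_6 = e^(-2πi/6)
= (0)·ω_6^0 + (0)·ω_6^2 + (1)·ω_6^4 + (-3)·ω_6^6 + (-3)·ω_6^8 + (1)·ω_6^10

X[2] = -2.5000+4.3301i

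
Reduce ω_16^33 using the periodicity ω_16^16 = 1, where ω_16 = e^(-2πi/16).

Since ω_16^16 = 1, powers reduce modulo 16.
33 mod 16 = 1
So ω_16^33 = ω_16^1 = e^(-2πi·1/16)

ω_16^33 = ω_16^1 = 0.9239-0.3827i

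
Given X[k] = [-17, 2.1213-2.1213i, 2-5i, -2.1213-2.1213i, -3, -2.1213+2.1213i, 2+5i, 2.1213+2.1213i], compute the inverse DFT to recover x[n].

x[n] = (1/8) Σ(k=0 to 7) X[k] · e^(2πikn/8)

Computing each x[n]:
x[0] = -2
x[1] = 1
x[2] = -3
x[3] = -3
x[4] = -2
x[5] = -2
x[6] = -3
x[7] = -3

x = [-2, 1, -3, -3, -2, -2, -3, -3]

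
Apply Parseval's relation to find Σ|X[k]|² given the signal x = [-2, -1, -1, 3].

Parseval: Σ|x[n]|² = (1/N)Σ|X[k]|², so Σ|X[k]|² = N·Σ|x[n]|² = 4·15.0000

Σ|X[k]|² = N·Σ|x[n]|² = 4·15.0000 = 60.0000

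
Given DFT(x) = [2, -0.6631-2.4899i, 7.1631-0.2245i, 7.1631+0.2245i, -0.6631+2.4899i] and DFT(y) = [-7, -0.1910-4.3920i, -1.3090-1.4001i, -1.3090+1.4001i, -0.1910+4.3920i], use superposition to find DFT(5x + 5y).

By linearity: DFT(5x + 5y) = 5·DFT(x) + 5·DFT(y)
= 5·[2, -0.6631-2.4899i, 7.1631-0.2245i, 7.1631+0.2245i, -0.6631+2.4899i] + 5·[-7, -0.1910-4.3920i, -1.3090-1.4001i, -1.3090+1.4001i, -0.1910+4.3920i]

Computing element-wise:
Z[0] = 5·(2) + 5·(-7) = -25
Z[1] = 5·(-0.6631-2.4899i) + 5·(-0.1910-4.3920i) = -4.2705-34.4095i
Z[2] = 5·(7.1631-0.2245i) + 5·(-1.3090-1.4001i) = 29.2705-8.1230i
Z[3] = 5·(7.1631+0.2245i) + 5·(-1.3090+1.4001i) = 29.2705+8.1230i
Z[4] = 5·(-0.6631+2.4899i) + 5·(-0.1910+4.3920i) = -4.2705+34.4095i

DFT(5x + 5y) = 5·X + 5·Y = [-25, -4.2705-34.4095i, 29.2705-8.1230i, 29.2705+8.1230i, -4.2705+34.4095i]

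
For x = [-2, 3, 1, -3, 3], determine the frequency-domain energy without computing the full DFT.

Parseval: Σ|x[n]|² = (1/N)Σ|X[k]|², so Σ|X[k]|² = N·Σ|x[n]|² = 5·32.0000

Σ|X[k]|² = N·Σ|x[n]|² = 5·32.0000 = 160.0000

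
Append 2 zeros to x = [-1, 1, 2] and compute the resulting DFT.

Original 3-point DFT: [2, -2.5000+0.8660i, -2.5000-0.8660i]
Zero-padded 5-point DFT provides frequency interpolation.

DFT_5([x, 0, ...]) = [2, -2.3090-2.1266i, -1.1910+1.3143i, -1.1910-1.3143i, -2.3090+2.1266i]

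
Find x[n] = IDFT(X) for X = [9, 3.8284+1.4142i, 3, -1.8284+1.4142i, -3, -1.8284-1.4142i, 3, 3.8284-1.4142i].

x[n] = (1/8) Σ(k=0 to 7) X[k] · e^(2πikn/8)

Computing each x[n]:
x[0] = 2
x[1] = 2
x[2] = 0
x[3] = 0
x[4] = 1
x[5] = 1
x[6] = 0
x[7] = 3

x = [2, 2, 0, 0, 1, 1, 0, 3]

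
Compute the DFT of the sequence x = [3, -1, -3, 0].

X[k] = Σ(n=0 to 3) x[n] · ω_4^(nk)
where ω_4 = e^(-2πi/4)

Computing each X[k]:
X[0] = -1
X[1] = 6+1i
X[2] = 1
X[3] = 6-1i

X = [-1, 6+1i, 1, 6-1i]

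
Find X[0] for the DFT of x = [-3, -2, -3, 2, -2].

X[0] = Σ(n=0 to 4) x[n] · ω_5^0 = Σ x[n]
= (-3) + (-2) + (-3) + (2) + (-2)

X[0] = -8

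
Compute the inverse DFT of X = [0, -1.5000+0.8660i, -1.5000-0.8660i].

x[n] = (1/3) Σ(k=0 to 2) X[k] · e^(2πikn/3)

Computing each x[n]:
x[0] = -1
x[1] = 0
x[2] = 1

x = [-1, 0, 1]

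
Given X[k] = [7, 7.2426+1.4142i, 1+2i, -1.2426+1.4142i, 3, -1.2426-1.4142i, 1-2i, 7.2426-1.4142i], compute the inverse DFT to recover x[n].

x[n] = (1/8) Σ(k=0 to 7) X[k] · e^(2πikn/8)

Computing each x[n]:
x[0] = 3
x[1] = 1
x[2] = 1
x[3] = -1
x[4] = 0
x[5] = -1
x[6] = 1
x[7] = 3

x = [3, 1, 1, -1, 0, -1, 1, 3]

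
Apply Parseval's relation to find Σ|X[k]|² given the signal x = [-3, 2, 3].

Parseval: Σ|x[n]|² = (1/N)Σ|X[k]|², so Σ|X[k]|² = N·Σ|x[n]|² = 3·22.0000

Σ|X[k]|² = N·Σ|x[n]|² = 3·22.0000 = 66.0000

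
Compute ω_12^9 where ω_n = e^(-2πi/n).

ω_12^9 = e^(-2πi·9/12)
= cos(-2π·9/12) + i·sin(-2π·9/12)
= cos(-18π/12) + i·sin(-18π/12)

ω_12^9 = cos(-18π/12) + i·sin(-18π/12) = 1i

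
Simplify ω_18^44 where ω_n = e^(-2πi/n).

Since ω_18^18 = 1, powers reduce modulo 18.
44 mod 18 = 8
So ω_18^44 = ω_18^8 = e^(-2πi·8/18)

ω_18^44 = ω_18^8 = -0.9397-0.3420i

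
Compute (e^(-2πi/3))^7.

Since ω_3^3 = 1, powers reduce modulo 3.
7 mod 3 = 1
So ω_3^7 = ω_3^1 = e^(-2πi·1/3)

ω_3^7 = ω_3^1 = -0.5000-0.8660i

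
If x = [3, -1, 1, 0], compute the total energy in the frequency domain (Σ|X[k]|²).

Parseval: Σ|x[n]|² = (1/N)Σ|X[k]|², so Σ|X[k]|² = N·Σ|x[n]|² = 4·11.0000

Σ|X[k]|² = N·Σ|x[n]|² = 4·11.0000 = 44.0000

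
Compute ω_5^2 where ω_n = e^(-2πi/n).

ω_5^2 = e^(-2πi·2/5)
= cos(-2π·2/5) + i·sin(-2π·2/5)
= cos(-4π/5) + i·sin(-4π/5)

ω_5^2 = cos(-4π/5) + i·sin(-4π/5) = -0.8090-0.5878i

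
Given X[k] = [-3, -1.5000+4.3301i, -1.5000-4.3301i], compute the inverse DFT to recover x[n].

x[n] = (1/3) Σ(k=0 to 2) X[k] · e^(2πikn/3)

Computing each x[n]:
x[0] = -2
x[1] = -3
x[2] = 2

x = [-2, -3, 2]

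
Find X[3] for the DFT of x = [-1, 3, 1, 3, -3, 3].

X[3] = Σ(n=0 to 5) x[n] · ω_6^(3n) where ω_6 = e^(-2πi/6)
= (-1)·ω_6^0 + (3)·ω_6^3 + (1)·ω_6^6 + (3)·ω_6^9 + (-3)·ω_6^12 + (3)·ω_6^15

X[3] = -12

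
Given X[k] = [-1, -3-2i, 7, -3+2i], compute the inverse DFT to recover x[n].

x[n] = (1/4) Σ(k=0 to 3) X[k] · e^(2πikn/4)

Computing each x[n]:
x[0] = 0
x[1] = -1
x[2] = 3
x[3] = -3

x = [0, -1, 3, -3]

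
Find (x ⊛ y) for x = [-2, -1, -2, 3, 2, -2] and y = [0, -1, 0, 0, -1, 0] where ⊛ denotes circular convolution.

(x ⊛ y)[n] = Σ(m=0 to 5) x[m] · y[(n-m) mod 6]

Computing each output sample:
(x ⊛ y)[0] = 4
(x ⊛ y)[1] = -1
(x ⊛ y)[2] = -1
(x ⊛ y)[3] = 4
(x ⊛ y)[4] = -1
(x ⊛ y)[5] = -1

x ⊛ y = [4, -1, -1, 4, -1, -1]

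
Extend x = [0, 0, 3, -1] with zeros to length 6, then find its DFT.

Original 4-point DFT: [2, -3-1i, 4, -3+1i]
Zero-padded 6-point DFT provides frequency interpolation.

DFT_6([x, 0, ...]) = [2, -0.5000-2.5981i, -2.5000+2.5981i, 4, -2.5000-2.5981i, -0.5000+2.5981i]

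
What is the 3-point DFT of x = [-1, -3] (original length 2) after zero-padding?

Original 2-point DFT: [-4, 2]
Zero-padded 3-point DFT provides frequency interpolation.

DFT_3([x, 0, ...]) = [-4, 0.5000+2.5981i, 0.5000-2.5981i]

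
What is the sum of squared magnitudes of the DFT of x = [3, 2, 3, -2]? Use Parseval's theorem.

Parseval: Σ|x[n]|² = (1/N)Σ|X[k]|², so Σ|X[k]|² = N·Σ|x[n]|² = 4·26.0000

Σ|X[k]|² = N·Σ|x[n]|² = 4·26.0000 = 104.0000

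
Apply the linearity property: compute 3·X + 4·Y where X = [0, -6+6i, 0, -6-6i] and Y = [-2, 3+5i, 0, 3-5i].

By linearity: DFT(3x + 4y) = 3·DFT(x) + 4·DFT(y)
= 3·[0, -6+6i, 0, -6-6i] + 4·[-2, 3+5i, 0, 3-5i]

Computing element-wise:
Z[0] = 3·(0) + 4·(-2) = -8
Z[1] = 3·(-6+6i) + 4·(3+5i) = -6+38i
Z[2] = 3·(0) + 4·(0) = 0
Z[3] = 3·(-6-6i) + 4·(3-5i) = -6-38i

DFT(3x + 4y) = 3·X + 4·Y = [-8, -6+38i, 0, -6-38i]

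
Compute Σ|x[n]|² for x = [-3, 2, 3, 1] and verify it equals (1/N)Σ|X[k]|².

Time domain:
Σ|x[n]|² = |-3|² + |2|² + |3|² + |1|² = 23.0000

Frequency domain:
(1/4)Σ|X[k]|² = (1/4)(|3|² + |-6-1i|² + |-3|² + |-6+1i|²) = (1/4)·92.0000 = 23.0000

Both sides agree, confirming Parseval's theorem.

Σ|x[n]|² = (1/N)Σ|X[k]|² = 23.0000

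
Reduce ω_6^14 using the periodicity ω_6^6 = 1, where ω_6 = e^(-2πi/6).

Since ω_6^6 = 1, powers reduce modulo 6.
14 mod 6 = 2
So ω_6^14 = ω_6^2 = e^(-2πi·2/6)

ω_6^14 = ω_6^2 = -0.5000-0.8660i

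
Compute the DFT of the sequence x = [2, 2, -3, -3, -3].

X[k] = Σ(n=0 to 4) x[n] · ω_5^(nk)
where ω_5 = e^(-2πi/5)

Computing each X[k]:
X[0] = -5
X[1] = 6.5451-4.7553i
X[2] = 0.9549-2.9389i
X[3] = 0.9549+2.9389i
X[4] = 6.5451+4.7553i

X = [-5, 6.5451-4.7553i, 0.9549-2.9389i, 0.9549+2.9389i, 6.5451+4.7553i]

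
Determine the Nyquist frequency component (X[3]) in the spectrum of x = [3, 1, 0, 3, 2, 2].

X[3] = Σ(n=0 to 5) x[n] · ω_6^(3n) where ω_6 = e^(-2πi/6)
= (3)·ω_6^0 + (1)·ω_6^3 + (0)·ω_6^6 + (3)·ω_6^9 + (2)·ω_6^12 + (2)·ω_6^15

X[3] = -1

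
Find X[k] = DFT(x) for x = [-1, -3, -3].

X[k] = Σ(n=0 to 2) x[n] · ω_3^(nk)
where ω_3 = e^(-2πi/3)

Computing each X[k]:
X[0] = -7
X[1] = 2
X[2] = 2

X = [-7, 2, 2]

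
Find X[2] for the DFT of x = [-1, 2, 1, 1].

X[2] = Σ(n=0 to 3) x[n] · ω_4^(2n) where ω_4 = e^(-2πi/4)
= (-1)·ω_4^0 + (2)·ω_4^2 + (1)·ω_4^4 + (1)·ω_4^6

X[2] = -3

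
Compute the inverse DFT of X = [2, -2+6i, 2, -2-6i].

x[n] = (1/4) Σ(k=0 to 3) X[k] · e^(2πikn/4)

Computing each x[n]:
x[0] = 0
x[1] = -3
x[2] = 2
x[3] = 3

x = [0, -3, 2, 3]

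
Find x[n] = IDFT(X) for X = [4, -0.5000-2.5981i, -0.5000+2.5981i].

x[n] = (1/3) Σ(k=0 to 2) X[k] · e^(2πikn/3)

Computing each x[n]:
x[0] = 1
x[1] = 3
x[2] = 0

x = [1, 3, 0]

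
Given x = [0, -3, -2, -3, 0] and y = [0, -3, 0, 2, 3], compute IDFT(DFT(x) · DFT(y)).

(x ⊛ y)[n] = Σ(m=0 to 4) x[m] · y[(n-m) mod 5]

Computing each output sample:
(x ⊛ y)[0] = -13
(x ⊛ y)[1] = -12
(x ⊛ y)[2] = 0
(x ⊛ y)[3] = 6
(x ⊛ y)[4] = 3

x ⊛ y = [-13, -12, 0, 6, 3]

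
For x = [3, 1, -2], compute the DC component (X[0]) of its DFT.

X[0] = Σ(n=0 to 2) x[n] · ω_3^0 = Σ x[n]
= (3) + (1) + (-2)

X[0] = 2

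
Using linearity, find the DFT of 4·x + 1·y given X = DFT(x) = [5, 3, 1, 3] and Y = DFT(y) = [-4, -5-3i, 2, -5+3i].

By linearity: DFT(4x + 1y) = 4·DFT(x) + 1·DFT(y)
= 4·[5, 3, 1, 3] + 1·[-4, -5-3i, 2, -5+3i]

Computing element-wise:
Z[0] = 4·(5) + 1·(-4) = 16
Z[1] = 4·(3) + 1·(-5-3i) = 7-3i
Z[2] = 4·(1) + 1·(2) = 6
Z[3] = 4·(3) + 1·(-5+3i) = 7+3i

DFT(4x + 1y) = 4·X + 1·Y = [16, 7-3i, 6, 7+3i]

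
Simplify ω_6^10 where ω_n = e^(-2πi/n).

Since ω_6^6 = 1, powers reduce modulo 6.
10 mod 6 = 4
So ω_6^10 = ω_6^4 = e^(-2πi·4/6)

ω_6^10 = ω_6^4 = -0.5000+0.8660i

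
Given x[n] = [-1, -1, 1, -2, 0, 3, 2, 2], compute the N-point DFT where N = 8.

X[k] = Σ(n=0 to 7) x[n] · ω_8^(nk)
where ω_8 = e^(-2πi/8)

Computing each X[k]:
X[0] = 4
X[1] = -1.0000+6.6569i
X[2] = -4-2i
X[3] = -1.0000+4.6569i
X[4] = 0
X[5] = -1.0000-4.6569i
X[6] = -4+2i
X[7] = -1.0000-6.6569i

X = [4, -1.0000+6.6569i, -4-2i, -1.0000+4.6569i, 0, -1.0000-4.6569i, -4+2i, -1.0000-6.6569i]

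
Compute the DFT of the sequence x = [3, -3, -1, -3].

X[k] = Σ(n=0 to 3) x[n] · ω_4^(nk)
where ω_4 = e^(-2πi/4)

Computing each X[k]:
X[0] = -4
X[1] = 4
X[2] = 8
X[3] = 4

X = [-4, 4, 8, 4]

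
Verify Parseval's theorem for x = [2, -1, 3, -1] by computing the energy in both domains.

Time domain:
Σ|x[n]|² = |2|² + |-1|² + |3|² + |-1|² = 15.0000

Frequency domain:
(1/4)Σ|X[k]|² = (1/4)(|3|² + |-1|² + |7|² + |-1|²) = (1/4)·60.0000 = 15.0000

Both sides agree, confirming Parseval's theorem.

Σ|x[n]|² = (1/N)Σ|X[k]|² = 15.0000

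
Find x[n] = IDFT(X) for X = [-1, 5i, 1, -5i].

x[n] = (1/4) Σ(k=0 to 3) X[k] · e^(2πikn/4)

Computing each x[n]:
x[0] = 0
x[1] = -3
x[2] = 0
x[3] = 2

x = [0, -3, 0, 2]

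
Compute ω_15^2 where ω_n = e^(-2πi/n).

ω_15^2 = e^(-2πi·2/15)
= cos(-2π·2/15) + i·sin(-2π·2/15)
= cos(-4π/15) + i·sin(-4π/15)

ω_15^2 = cos(-4π/15) + i·sin(-4π/15) = 0.6691-0.7431i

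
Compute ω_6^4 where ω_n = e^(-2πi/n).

ω_6^4 = e^(-2πi·4/6)
= cos(-2π·4/6) + i·sin(-2π·4/6)
= cos(-8π/6) + i·sin(-8π/6)

ω_6^4 = cos(-8π/6) + i·sin(-8π/6) = -0.5000+0.8660i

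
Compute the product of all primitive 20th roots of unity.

The primitive 20th roots of unity are ω_20^k for k coprime to 20: k ∈ {1, 3, 7, 9, 11, 13, 17, 19}
Their product equals the constant term of the cyclotomic polynomial Φ_20(x) up to sign.
For n ≥ 3, the product of all primitive nth roots of unity is 1. (For n=1 it is 1; for n=2 it is -1.)

1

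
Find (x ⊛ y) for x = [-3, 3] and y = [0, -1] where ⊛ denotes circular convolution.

(x ⊛ y)[n] = Σ(m=0 to 1) x[m] · y[(n-m) mod 2]

Computing each output sample:
(x ⊛ y)[0] = -3
(x ⊛ y)[1] = 3

x ⊛ y = [-3, 3]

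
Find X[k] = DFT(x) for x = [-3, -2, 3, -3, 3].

X[k] = Σ(n=0 to 4) x[n] · ω_5^(nk)
where ω_5 = e^(-2πi/5)

Computing each X[k]:
X[0] = -2
X[1] = -2.6910+1.2286i
X[2] = -3.8090+8.6453i
X[3] = -3.8090-8.6453i
X[4] = -2.6910-1.2286i

X = [-2, -2.6910+1.2286i, -3.8090+8.6453i, -3.8090-8.6453i, -2.6910-1.2286i]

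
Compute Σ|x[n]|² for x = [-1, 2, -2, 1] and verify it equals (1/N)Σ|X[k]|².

Time domain:
Σ|x[n]|² = |-1|² + |2|² + |-2|² + |1|² = 10.0000

Frequency domain:
(1/4)Σ|X[k]|² = (1/4)(|0|² + |1-1i|² + |-6|² + |1+1i|²) = (1/4)·40.0000 = 10.0000

Both sides agree, confirming Parseval's theorem.

Σ|x[n]|² = (1/N)Σ|X[k]|² = 10.0000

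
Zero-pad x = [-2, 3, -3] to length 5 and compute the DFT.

Original 3-point DFT: [-2, -2.0000-5.1962i, -2.0000+5.1962i]
Zero-padded 5-point DFT provides frequency interpolation.

DFT_5([x, 0, ...]) = [-2, 1.3541-1.0898i, -5.3541-4.6165i, -5.3541+4.6165i, 1.3541+1.0898i]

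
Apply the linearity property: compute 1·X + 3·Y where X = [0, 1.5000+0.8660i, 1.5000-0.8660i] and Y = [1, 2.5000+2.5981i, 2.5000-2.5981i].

By linearity: DFT(1x + 3y) = 1·DFT(x) + 3·DFT(y)
= 1·[0, 1.5000+0.8660i, 1.5000-0.8660i] + 3·[1, 2.5000+2.5981i, 2.5000-2.5981i]

Computing element-wise:
Z[0] = 1·(0) + 3·(1) = 3
Z[1] = 1·(1.5000+0.8660i) + 3·(2.5000+2.5981i) = 9.0000+8.6603i
Z[2] = 1·(1.5000-0.8660i) + 3·(2.5000-2.5981i) = 9.0000-8.6603i

DFT(1x + 3y) = 1·X + 3·Y = [3, 9.0000+8.6603i, 9.0000-8.6603i]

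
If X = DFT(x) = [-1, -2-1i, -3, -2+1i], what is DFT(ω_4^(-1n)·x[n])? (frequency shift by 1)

Modulation property: DFT(ω_4^(-1n)·x[n]) = X[(k-1) mod 4], so circularly shift X by 1 positions.

X[k-1] = [-2+1i, -1, -2-1i, -3]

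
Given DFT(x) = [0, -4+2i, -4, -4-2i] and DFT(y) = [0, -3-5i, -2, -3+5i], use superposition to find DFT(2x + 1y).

By linearity: DFT(2x + 1y) = 2·DFT(x) + 1·DFT(y)
= 2·[0, -4+2i, -4, -4-2i] + 1·[0, -3-5i, -2, -3+5i]

Computing element-wise:
Z[0] = 2·(0) + 1·(0) = 0
Z[1] = 2·(-4+2i) + 1·(-3-5i) = -11-1i
Z[2] = 2·(-4) + 1·(-2) = -10
Z[3] = 2·(-4-2i) + 1·(-3+5i) = -11+1i

DFT(2x + 1y) = 2·X + 1·Y = [0, -11-1i, -10, -11+1i]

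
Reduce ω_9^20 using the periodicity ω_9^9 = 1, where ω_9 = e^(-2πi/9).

Since ω_9^9 = 1, powers reduce modulo 9.
20 mod 9 = 2
So ω_9^20 = ω_9^2 = e^(-2πi·2/9)

ω_9^20 = ω_9^2 = 0.1736-0.9848i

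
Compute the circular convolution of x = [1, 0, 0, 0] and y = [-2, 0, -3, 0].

(x ⊛ y)[n] = Σ(m=0 to 3) x[m] · y[(n-m) mod 4]

Computing each output sample:
(x ⊛ y)[0] = -2
(x ⊛ y)[1] = 0
(x ⊛ y)[2] = -3
(x ⊛ y)[3] = 0

x ⊛ y = [-2, 0, -3, 0]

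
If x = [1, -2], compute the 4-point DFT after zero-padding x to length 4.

Original 2-point DFT: [-1, 3]
Zero-padded 4-point DFT provides frequency interpolation.

DFT_4([x, 0, ...]) = [-1, 1+2i, 3, 1-2i]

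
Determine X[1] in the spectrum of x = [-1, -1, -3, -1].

X[1] = Σ(n=0 to 3) x[n] · ω_4^(1n) where ω_4 = e^(-2πi/4)
= (-1)·ω_4^0 + (-1)·ω_4^1 + (-3)·ω_4^2 + (-1)·ω_4^3

X[1] = 2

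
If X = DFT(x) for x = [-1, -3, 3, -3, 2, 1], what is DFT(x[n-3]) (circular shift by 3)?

Time shift by 3: X_shifted[k] = ω_6^(3k) · X[k]
Shifted x = [-3, 2, 1, -1, -3, 3]

DFT(x[n-3]) = [-1, 1.5000-2.5981i, -5.5000+4.3301i, -9, -5.5000-4.3301i, 1.5000+2.5981i]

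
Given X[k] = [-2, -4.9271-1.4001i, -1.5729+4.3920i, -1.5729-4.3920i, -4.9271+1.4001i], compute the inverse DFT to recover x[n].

x[n] = (1/5) Σ(k=0 to 4) X[k] · e^(2πikn/5)

Computing each x[n]:
x[0] = -3
x[1] = -1
x[2] = 3
x[3] = -1
x[4] = 0

x = [-3, -1, 3, -1, 0]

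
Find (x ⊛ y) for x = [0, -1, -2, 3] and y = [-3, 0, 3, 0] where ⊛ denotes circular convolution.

(x ⊛ y)[n] = Σ(m=0 to 3) x[m] · y[(n-m) mod 4]

Computing each output sample:
(x ⊛ y)[0] = -6
(x ⊛ y)[1] = 12
(x ⊛ y)[2] = 6
(x ⊛ y)[3] = -12

x ⊛ y = [-6, 12, 6, -12]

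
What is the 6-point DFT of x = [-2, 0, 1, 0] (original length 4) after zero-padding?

Original 4-point DFT: [-1, -3, -1, -3]
Zero-padded 6-point DFT provides frequency interpolation.

DFT_6([x, 0, ...]) = [-1, -2.5000-0.8660i, -2.5000+0.8660i, -1, -2.5000-0.8660i, -2.5000+0.8660i]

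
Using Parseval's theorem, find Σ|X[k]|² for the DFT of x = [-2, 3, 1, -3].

Parseval: Σ|x[n]|² = (1/N)Σ|X[k]|², so Σ|X[k]|² = N·Σ|x[n]|² = 4·23.0000

Σ|X[k]|² = N·Σ|x[n]|² = 4·23.0000 = 92.0000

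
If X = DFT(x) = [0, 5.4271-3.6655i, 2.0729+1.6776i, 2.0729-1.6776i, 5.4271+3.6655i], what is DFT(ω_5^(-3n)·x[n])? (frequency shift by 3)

Modulation property: DFT(ω_5^(-3n)·x[n]) = X[(k-3) mod 5], so circularly shift X by 3 positions.

X[k-3] = [2.0729+1.6776i, 2.0729-1.6776i, 5.4271+3.6655i, 0, 5.4271-3.6655i]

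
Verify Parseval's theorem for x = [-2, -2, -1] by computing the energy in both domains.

Time domain:
Σ|x[n]|² = |-2|² + |-2|² + |-1|² = 9.0000

Frequency domain:
(1/3)Σ|X[k]|² = (1/3)(|-5|² + |-0.5000+0.8660i|² + |-0.5000-0.8660i|²) = (1/3)·27.0000 = 9.0000

Both sides agree, confirming Parseval's theorem.

Σ|x[n]|² = (1/N)Σ|X[k]|² = 9.0000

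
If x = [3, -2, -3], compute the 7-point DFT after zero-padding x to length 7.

Original 3-point DFT: [-2, 5.5000-0.8660i, 5.5000+0.8660i]
Zero-padded 7-point DFT provides frequency interpolation.

DFT_7([x, 0, ...]) = [-2, 2.4206+4.4884i, 6.1479+0.6482i, 2.9315-1.4777i, 2.9315+1.4777i, 6.1479-0.6482i, 2.4206-4.4884i]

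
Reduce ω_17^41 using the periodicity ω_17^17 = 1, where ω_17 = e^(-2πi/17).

Since ω_17^17 = 1, powers reduce modulo 17.
41 mod 17 = 7
So ω_17^41 = ω_17^7 = e^(-2πi·7/17)

ω_17^41 = ω_17^7 = -0.8502-0.5264i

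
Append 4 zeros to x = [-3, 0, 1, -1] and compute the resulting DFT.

Original 4-point DFT: [-3, -4-1i, -1, -4+1i]
Zero-padded 8-point DFT provides frequency interpolation.

DFT_8([x, 0, ...]) = [-3, -2.2929-0.2929i, -4-1i, -3.7071+1.7071i, -1, -3.7071-1.7071i, -4+1i, -2.2929+0.2929i]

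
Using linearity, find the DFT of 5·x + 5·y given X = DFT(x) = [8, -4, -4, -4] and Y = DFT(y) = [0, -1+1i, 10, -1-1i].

By linearity: DFT(5x + 5y) = 5·DFT(x) + 5·DFT(y)
= 5·[8, -4, -4, -4] + 5·[0, -1+1i, 10, -1-1i]

Computing element-wise:
Z[0] = 5·(8) + 5·(0) = 40
Z[1] = 5·(-4) + 5·(-1+1i) = -25+5i
Z[2] = 5·(-4) + 5·(10) = 30
Z[3] = 5·(-4) + 5·(-1-1i) = -25-5i

DFT(5x + 5y) = 5·X + 5·Y = [40, -25+5i, 30, -25-5i]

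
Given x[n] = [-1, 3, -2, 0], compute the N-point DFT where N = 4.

X[k] = Σ(n=0 to 3) x[n] · ω_4^(nk)
where ω_4 = e^(-2πi/4)

Computing each X[k]:
X[0] = 0
X[1] = 1-3i
X[2] = -6
X[3] = 1+3i

X = [0, 1-3i, -6, 1+3i]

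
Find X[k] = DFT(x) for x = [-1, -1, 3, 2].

X[k] = Σ(n=0 to 3) x[n] · ω_4^(nk)
where ω_4 = e^(-2πi/4)

Computing each X[k]:
X[0] = 3
X[1] = -4+3i
X[2] = 1
X[3] = -4-3i

X = [3, -4+3i, 1, -4-3i]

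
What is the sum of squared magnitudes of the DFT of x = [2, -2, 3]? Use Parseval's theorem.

Parseval: Σ|x[n]|² = (1/N)Σ|X[k]|², so Σ|X[k]|² = N·Σ|x[n]|² = 3·17.0000

Σ|X[k]|² = N·Σ|x[n]|² = 3·17.0000 = 51.0000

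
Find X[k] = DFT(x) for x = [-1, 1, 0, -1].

X[k] = Σ(n=0 to 3) x[n] · ω_4^(nk)
where ω_4 = e^(-2πi/4)

Computing each X[k]:
X[0] = -1
X[1] = -1-2i
X[2] = -1
X[3] = -1+2i

X = [-1, -1-2i, -1, -1+2i]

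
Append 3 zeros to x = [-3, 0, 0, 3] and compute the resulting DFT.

Original 4-point DFT: [0, -3+3i, -6, -3-3i]
Zero-padded 7-point DFT provides frequency interpolation.

DFT_7([x, 0, ...]) = [0, -5.7029-1.3017i, -1.1295+2.3455i, -3.6676-2.9248i, -3.6676+2.9248i, -1.1295-2.3455i, -5.7029+1.3017i]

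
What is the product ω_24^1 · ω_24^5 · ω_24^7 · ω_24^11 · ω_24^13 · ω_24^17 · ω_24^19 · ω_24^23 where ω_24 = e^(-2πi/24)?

The primitive 24th roots of unity are ω_24^k for k coprime to 24: k ∈ {1, 5, 7, 11, 13, 17, 19, 23}
Their product equals the constant term of the cyclotomic polynomial Φ_24(x) up to sign.
For n ≥ 3, the product of all primitive nth roots of unity is 1. (For n=1 it is 1; for n=2 it is -1.)

1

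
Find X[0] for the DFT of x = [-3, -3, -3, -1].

X[0] = Σ(n=0 to 3) x[n] · ω_4^0 = Σ x[n]
= (-3) + (-3) + (-3) + (-1)

X[0] = -10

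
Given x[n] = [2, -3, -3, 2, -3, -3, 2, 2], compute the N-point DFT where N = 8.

X[k] = Σ(n=0 to 7) x[n] · ω_8^(nk)
where ω_8 = e^(-2πi/8)

Computing each X[k]:
X[0] = -4
X[1] = 5+5i
X[2] = 10i
X[3] = 5-5i
X[4] = 0
X[5] = 5+5i
X[6] = -10i
X[7] = 5-5i

X = [-4, 5+5i, 10i, 5-5i, 0, 5+5i, -10i, 5-5i]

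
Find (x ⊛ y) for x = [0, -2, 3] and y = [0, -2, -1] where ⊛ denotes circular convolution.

(x ⊛ y)[n] = Σ(m=0 to 2) x[m] · y[(n-m) mod 3]

Computing each output sample:
(x ⊛ y)[0] = -4
(x ⊛ y)[1] = -3
(x ⊛ y)[2] = 4

x ⊛ y = [-4, -3, 4]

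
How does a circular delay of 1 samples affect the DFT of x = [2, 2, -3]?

Time shift by 1: X_shifted[k] = ω_3^(1k) · X[k]
Shifted x = [-3, 2, 2]

DFT(x[n-1]) = [1, -5, -5]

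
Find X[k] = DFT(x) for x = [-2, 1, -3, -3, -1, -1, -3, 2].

X[k] = Σ(n=0 to 7) x[n] · ω_8^(nk)
where ω_8 = e^(-2πi/8)

Computing each X[k]:
X[0] = -10
X[1] = 3.9497+2.1213i
X[2] = 3-1i
X[3] = -5.9497+2.1213i
X[4] = -8
X[5] = -5.9497-2.1213i
X[6] = 3+1i
X[7] = 3.9497-2.1213i

X = [-10, 3.9497+2.1213i, 3-1i, -5.9497+2.1213i, -8, -5.9497-2.1213i, 3+1i, 3.9497-2.1213i]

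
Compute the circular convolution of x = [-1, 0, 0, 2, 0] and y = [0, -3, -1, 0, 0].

(x ⊛ y)[n] = Σ(m=0 to 4) x[m] · y[(n-m) mod 5]

Computing each output sample:
(x ⊛ y)[0] = -2
(x ⊛ y)[1] = 3
(x ⊛ y)[2] = 1
(x ⊛ y)[3] = 0
(x ⊛ y)[4] = -6

x ⊛ y = [-2, 3, 1, 0, -6]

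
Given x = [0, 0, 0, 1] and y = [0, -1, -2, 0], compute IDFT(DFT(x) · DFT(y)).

(x ⊛ y)[n] = Σ(m=0 to 3) x[m] · y[(n-m) mod 4]

Computing each output sample:
(x ⊛ y)[0] = -1
(x ⊛ y)[1] = -2
(x ⊛ y)[2] = 0
(x ⊛ y)[3] = 0

x ⊛ y = [-1, -2, 0, 0]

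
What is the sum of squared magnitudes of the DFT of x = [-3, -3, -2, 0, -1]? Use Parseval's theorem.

Parseval: Σ|x[n]|² = (1/N)Σ|X[k]|², so Σ|X[k]|² = N·Σ|x[n]|² = 5·23.0000

Σ|X[k]|² = N·Σ|x[n]|² = 5·23.0000 = 115.0000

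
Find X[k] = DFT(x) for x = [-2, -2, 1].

X[k] = Σ(n=0 to 2) x[n] · ω_3^(nk)
where ω_3 = e^(-2πi/3)

Computing each X[k]:
X[0] = -3
X[1] = -1.5000+2.5981i
X[2] = -1.5000-2.5981i

X = [-3, -1.5000+2.5981i, -1.5000-2.5981i]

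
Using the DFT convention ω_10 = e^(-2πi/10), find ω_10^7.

ω_10^7 = e^(-2πi·7/10)
= cos(-2π·7/10) + i·sin(-2π·7/10)
= cos(-14π/10) + i·sin(-14π/10)

ω_10^7 = cos(-14π/10) + i·sin(-14π/10) = -0.3090+0.9511i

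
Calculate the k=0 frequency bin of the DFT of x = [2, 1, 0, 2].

X[0] = Σ(n=0 to 3) x[n] · ω_4^0 = Σ x[n]
= (2) + (1) + (0) + (2)

X[0] = 5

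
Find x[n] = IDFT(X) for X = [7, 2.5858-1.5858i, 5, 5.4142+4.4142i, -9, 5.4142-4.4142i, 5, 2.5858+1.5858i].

x[n] = (1/8) Σ(k=0 to 7) X[k] · e^(2πikn/8)

Computing each x[n]:
x[0] = 3
x[1] = 1
x[2] = 0
x[3] = 2
x[4] = -1
x[5] = 3
x[6] = -3
x[7] = 2

x = [3, 1, 0, 2, -1, 3, -3, 2]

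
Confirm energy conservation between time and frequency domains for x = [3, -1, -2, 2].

Time domain:
Σ|x[n]|² = |3|² + |-1|² + |-2|² + |2|² = 18.0000

Frequency domain:
(1/4)Σ|X[k]|² = (1/4)(|2|² + |5+3i|² + |0|² + |5-3i|²) = (1/4)·72.0000 = 18.0000

Both sides agree, confirming Parseval's theorem.

Σ|x[n]|² = (1/N)Σ|X[k]|² = 18.0000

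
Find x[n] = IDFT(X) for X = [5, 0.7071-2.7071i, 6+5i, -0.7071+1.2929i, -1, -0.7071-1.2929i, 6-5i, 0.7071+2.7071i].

x[n] = (1/8) Σ(k=0 to 7) X[k] · e^(2πikn/8)

Computing each x[n]:
x[0] = 2
x[1] = 0
x[2] = 0
x[3] = 2
x[4] = 2
x[5] = -1
x[6] = -2
x[7] = 2

x = [2, 0, 0, 2, 2, -1, -2, 2]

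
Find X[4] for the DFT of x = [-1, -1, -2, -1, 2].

X[4] = Σ(n=0 to 4) x[n] · ω_5^(4n) where ω_5 = e^(-2πi/5)
= (-1)·ω_5^0 + (-1)·ω_5^4 + (-2)·ω_5^8 + (-1)·ω_5^12 + (2)·ω_5^16

X[4] = 1.7361-3.4410i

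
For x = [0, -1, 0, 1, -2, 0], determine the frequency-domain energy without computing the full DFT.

Parseval: Σ|x[n]|² = (1/N)Σ|X[k]|², so Σ|X[k]|² = N·Σ|x[n]|² = 6·6.0000

Σ|X[k]|² = N·Σ|x[n]|² = 6·6.0000 = 36.0000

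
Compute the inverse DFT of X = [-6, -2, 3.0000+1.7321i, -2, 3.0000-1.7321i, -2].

x[n] = (1/6) Σ(k=0 to 5) X[k] · e^(2πikn/6)

Computing each x[n]:
x[0] = -1
x[1] = -2
x[2] = -1
x[3] = 1
x[4] = -2
x[5] = -1

x = [-1, -2, -1, 1, -2, -1]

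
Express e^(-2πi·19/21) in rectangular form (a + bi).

ω_21^19 = e^(-2πi·19/21)
= cos(-2π·19/21) + i·sin(-2π·19/21)
= cos(-38π/21) + i·sin(-38π/21)

ω_21^19 = cos(-38π/21) + i·sin(-38π/21) = 0.8262+0.5633i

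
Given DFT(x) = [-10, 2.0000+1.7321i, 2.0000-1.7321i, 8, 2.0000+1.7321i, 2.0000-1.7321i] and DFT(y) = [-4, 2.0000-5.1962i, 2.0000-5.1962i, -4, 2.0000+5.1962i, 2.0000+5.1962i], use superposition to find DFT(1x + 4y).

By linearity: DFT(1x + 4y) = 1·DFT(x) + 4·DFT(y)
= 1·[-10, 2.0000+1.7321i, 2.0000-1.7321i, 8, 2.0000+1.7321i, 2.0000-1.7321i] + 4·[-4, 2.0000-5.1962i, 2.0000-5.1962i, -4, 2.0000+5.1962i, 2.0000+5.1962i]

Computing element-wise:
Z[0] = 1·(-10) + 4·(-4) = -26
Z[1] = 1·(2.0000+1.7321i) + 4·(2.0000-5.1962i) = 10.0000-19.0527i
Z[2] = 1·(2.0000-1.7321i) + 4·(2.0000-5.1962i) = 10.0000-22.5169i
Z[3] = 1·(8) + 4·(-4) = -8
Z[4] = 1·(2.0000+1.7321i) + 4·(2.0000+5.1962i) = 10.0000+22.5169i
Z[5] = 1·(2.0000-1.7321i) + 4·(2.0000+5.1962i) = 10.0000+19.0527i

DFT(1x + 4y) = 1·X + 4·Y = [-26, 10.0000-19.0527i, 10.0000-22.5169i, -8, 10.0000+22.5169i, 10.0000+19.0527i]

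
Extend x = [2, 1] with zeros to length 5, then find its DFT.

Original 2-point DFT: [3, 1]
Zero-padded 5-point DFT provides frequency interpolation.

DFT_5([x, 0, ...]) = [3, 2.3090-0.9511i, 1.1910-0.5878i, 1.1910+0.5878i, 2.3090+0.9511i]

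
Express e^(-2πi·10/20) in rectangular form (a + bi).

ω_20^10 = e^(-2πi·10/20)
= cos(-2π·10/20) + i·sin(-2π·10/20)
= cos(-20π/20) + i·sin(-20π/20)

ω_20^10 = cos(-20π/20) + i·sin(-20π/20) = -1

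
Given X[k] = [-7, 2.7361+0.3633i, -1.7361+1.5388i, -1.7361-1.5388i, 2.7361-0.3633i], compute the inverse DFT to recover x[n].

x[n] = (1/5) Σ(k=0 to 4) X[k] · e^(2πikn/5)

Computing each x[n]:
x[0] = -1
x[1] = -1
x[2] = -2
x[3] = -3
x[4] = 0

x = [-1, -1, -2, -3, 0]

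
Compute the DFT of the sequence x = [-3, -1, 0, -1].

X[k] = Σ(n=0 to 3) x[n] · ω_4^(nk)
where ω_4 = e^(-2πi/4)

Computing each X[k]:
X[0] = -5
X[1] = -3
X[2] = -1
X[3] = -3

X = [-5, -3, -1, -3]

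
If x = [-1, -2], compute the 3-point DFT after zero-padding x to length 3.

Original 2-point DFT: [-3, 1]
Zero-padded 3-point DFT provides frequency interpolation.

DFT_3([x, 0, ...]) = [-3, 1.7321i, -1.7321i]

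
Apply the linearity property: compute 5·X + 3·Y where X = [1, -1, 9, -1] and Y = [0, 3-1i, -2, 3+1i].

By linearity: DFT(5x + 3y) = 5·DFT(x) + 3·DFT(y)
= 5·[1, -1, 9, -1] + 3·[0, 3-1i, -2, 3+1i]

Computing element-wise:
Z[0] = 5·(1) + 3·(0) = 5
Z[1] = 5·(-1) + 3·(3-1i) = 4-3i
Z[2] = 5·(9) + 3·(-2) = 39
Z[3] = 5·(-1) + 3·(3+1i) = 4+3i

DFT(5x + 3y) = 5·X + 3·Y = [5, 4-3i, 39, 4+3i]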